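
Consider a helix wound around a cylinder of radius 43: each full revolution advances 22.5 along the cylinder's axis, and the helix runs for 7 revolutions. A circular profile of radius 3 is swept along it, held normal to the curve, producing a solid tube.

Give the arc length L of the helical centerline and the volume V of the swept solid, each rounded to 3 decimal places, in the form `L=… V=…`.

2πR = 2π·43 = 270.176968
per-turn = √(270.176968² + 22.5²) = √(72995.5942 + 506.25) = √73501.8442 = 271.112235
L = 7 × 271.112235 = 1897.785647
V = π·3² × L = 28.274334 × 1897.785647 = 53658.625031

L=1897.786 V=53658.625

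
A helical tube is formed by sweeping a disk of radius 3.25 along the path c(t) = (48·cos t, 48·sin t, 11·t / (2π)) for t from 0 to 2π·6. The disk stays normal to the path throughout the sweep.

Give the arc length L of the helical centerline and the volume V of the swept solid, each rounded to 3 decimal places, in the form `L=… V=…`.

2πR = 2π·48 = 301.592895
per-turn = √(301.592895² + 11²) = √(90958.2742 + 121) = √91079.2742 = 301.793430
L = 6 × 301.793430 = 1810.760578
V = π·3.25² × L = 33.183072 × 1810.760578 = 60086.599356

L=1810.761 V=60086.599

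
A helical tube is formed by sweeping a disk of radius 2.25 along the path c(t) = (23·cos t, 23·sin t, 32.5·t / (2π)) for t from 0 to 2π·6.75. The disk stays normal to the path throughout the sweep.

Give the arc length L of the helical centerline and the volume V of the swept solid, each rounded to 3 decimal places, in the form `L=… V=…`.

L=999.828 V=15901.580

2πR = 2π·23 = 144.513262
per-turn = √(144.513262² + 32.5²) = √(20884.0829 + 1056.25) = √21940.3329 = 148.122695
L = 6.75 × 148.122695 = 999.828194
V = π·2.25² × L = 15.904313 × 999.828194 = 15901.580359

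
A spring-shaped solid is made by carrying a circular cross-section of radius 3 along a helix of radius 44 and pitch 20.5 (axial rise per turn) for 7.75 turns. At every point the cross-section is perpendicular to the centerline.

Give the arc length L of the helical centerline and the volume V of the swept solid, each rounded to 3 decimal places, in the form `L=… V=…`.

2πR = 2π·44 = 276.460154
per-turn = √(276.460154² + 20.5²) = √(76430.2165 + 420.25) = √76850.4665 = 277.219167
L = 7.75 × 277.219167 = 2148.448543
V = π·3² × L = 28.274334 × 2148.448543 = 60745.951441

L=2148.449 V=60745.951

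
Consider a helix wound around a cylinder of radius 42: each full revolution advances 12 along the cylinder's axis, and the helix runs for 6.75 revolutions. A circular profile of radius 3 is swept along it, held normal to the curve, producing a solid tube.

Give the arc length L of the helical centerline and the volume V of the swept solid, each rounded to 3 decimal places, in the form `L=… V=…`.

2πR = 2π·42 = 263.893783
per-turn = √(263.893783² + 12²) = √(69639.9287 + 144) = √69783.9287 = 264.166479
L = 6.75 × 264.166479 = 1783.123734
V = π·3² × L = 28.274334 × 1783.123734 = 50416.635797

L=1783.124 V=50416.636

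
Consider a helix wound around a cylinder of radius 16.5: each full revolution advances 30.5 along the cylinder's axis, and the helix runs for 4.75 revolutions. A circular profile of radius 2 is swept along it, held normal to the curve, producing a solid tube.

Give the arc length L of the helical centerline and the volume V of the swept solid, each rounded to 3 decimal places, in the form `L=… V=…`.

2πR = 2π·16.5 = 103.672558
per-turn = √(103.672558² + 30.5²) = √(10747.9992 + 930.25) = √11678.2492 = 108.065948
L = 4.75 × 108.065948 = 513.313255
V = π·2² × L = 12.566371 × 513.313255 = 6450.484599

L=513.313 V=6450.485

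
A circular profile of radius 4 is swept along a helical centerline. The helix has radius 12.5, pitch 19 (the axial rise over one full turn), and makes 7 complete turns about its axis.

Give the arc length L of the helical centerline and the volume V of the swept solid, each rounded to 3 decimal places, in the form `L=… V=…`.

2πR = 2π·12.5 = 78.539816
per-turn = √(78.539816² + 19²) = √(6168.5028 + 361) = √6529.5028 = 80.805339
L = 7 × 80.805339 = 565.637370
V = π·4² × L = 50.265482 × 565.637370 = 28432.035319

L=565.637 V=28432.035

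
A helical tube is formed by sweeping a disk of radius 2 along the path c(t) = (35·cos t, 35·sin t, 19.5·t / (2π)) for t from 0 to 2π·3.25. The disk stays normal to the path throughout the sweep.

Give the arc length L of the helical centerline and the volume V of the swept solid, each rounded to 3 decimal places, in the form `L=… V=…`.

L=717.517 V=9016.580

2πR = 2π·35 = 219.911486
per-turn = √(219.911486² + 19.5²) = √(48361.0616 + 380.25) = √48741.3116 = 220.774345
L = 3.25 × 220.774345 = 717.516622
V = π·2² × L = 12.566371 × 717.516622 = 9016.579799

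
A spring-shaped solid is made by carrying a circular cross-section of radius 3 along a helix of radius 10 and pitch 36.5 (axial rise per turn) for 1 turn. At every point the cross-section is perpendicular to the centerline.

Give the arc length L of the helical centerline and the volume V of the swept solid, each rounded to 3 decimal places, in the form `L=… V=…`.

2πR = 2π·10 = 62.831853
per-turn = √(62.831853² + 36.5²) = √(3947.8418 + 1332.25) = √5280.0918 = 72.664240
L = 1 × 72.664240 = 72.664240
V = π·3² × L = 28.274334 × 72.664240 = 2054.532980

L=72.664 V=2054.533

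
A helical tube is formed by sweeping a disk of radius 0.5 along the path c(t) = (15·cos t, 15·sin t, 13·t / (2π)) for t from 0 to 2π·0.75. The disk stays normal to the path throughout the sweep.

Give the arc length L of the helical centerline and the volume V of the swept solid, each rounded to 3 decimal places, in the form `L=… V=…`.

L=71.355 V=56.042

2πR = 2π·15 = 94.247780
per-turn = √(94.247780² + 13²) = √(8882.6440 + 169) = √9051.6440 = 95.140128
L = 0.75 × 95.140128 = 71.355096
V = π·0.5² × L = 0.785398 × 71.355096 = 56.042161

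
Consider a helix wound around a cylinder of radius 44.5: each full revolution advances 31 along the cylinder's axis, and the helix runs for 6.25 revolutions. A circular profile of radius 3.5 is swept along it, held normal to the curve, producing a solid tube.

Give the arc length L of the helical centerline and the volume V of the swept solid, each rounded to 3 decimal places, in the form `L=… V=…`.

2πR = 2π·44.5 = 279.601746
per-turn = √(279.601746² + 31²) = √(78177.1365 + 961) = √79138.1365 = 281.315013
L = 6.25 × 281.315013 = 1758.218830
V = π·3.5² × L = 38.484510 × 1758.218830 = 67664.190171

L=1758.219 V=67664.190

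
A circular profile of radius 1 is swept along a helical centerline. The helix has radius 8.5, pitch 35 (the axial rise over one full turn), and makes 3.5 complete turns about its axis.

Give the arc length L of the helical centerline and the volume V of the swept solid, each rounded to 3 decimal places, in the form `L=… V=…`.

2πR = 2π·8.5 = 53.407075
per-turn = √(53.407075² + 35²) = √(2852.3157 + 1225) = √4077.3157 = 63.853862
L = 3.5 × 63.853862 = 223.488516
V = π·1² × L = 3.141593 × 223.488516 = 702.109881

L=223.489 V=702.110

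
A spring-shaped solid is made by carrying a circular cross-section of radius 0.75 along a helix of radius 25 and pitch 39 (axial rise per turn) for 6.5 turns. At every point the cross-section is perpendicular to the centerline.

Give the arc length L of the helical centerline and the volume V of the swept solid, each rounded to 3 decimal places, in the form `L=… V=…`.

2πR = 2π·25 = 157.079633
per-turn = √(157.079633² + 39²) = √(24674.0110 + 1521) = √26195.0110 = 161.848729
L = 6.5 × 161.848729 = 1052.016737
V = π·0.75² × L = 1.767146 × 1052.016737 = 1859.067029

L=1052.017 V=1859.067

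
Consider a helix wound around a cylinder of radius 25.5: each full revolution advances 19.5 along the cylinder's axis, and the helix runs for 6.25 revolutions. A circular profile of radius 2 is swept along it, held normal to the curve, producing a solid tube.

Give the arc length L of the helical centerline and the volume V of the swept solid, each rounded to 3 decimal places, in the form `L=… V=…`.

L=1008.772 V=12676.602

2πR = 2π·25.5 = 160.221225
per-turn = √(160.221225² + 19.5²) = √(25670.8410 + 380.25) = √26051.0910 = 161.403504
L = 6.25 × 161.403504 = 1008.771899
V = π·2² × L = 12.566371 × 1008.771899 = 12676.601547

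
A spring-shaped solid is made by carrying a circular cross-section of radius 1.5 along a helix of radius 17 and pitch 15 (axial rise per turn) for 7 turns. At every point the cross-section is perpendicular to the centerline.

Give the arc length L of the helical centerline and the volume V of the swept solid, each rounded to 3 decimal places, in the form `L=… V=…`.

2πR = 2π·17 = 106.814150
per-turn = √(106.814150² + 15²) = √(11409.2627 + 225) = √11634.2627 = 107.862239
L = 7 × 107.862239 = 755.035676
V = π·1.5² × L = 7.068583 × 755.035676 = 5337.032697

L=755.036 V=5337.033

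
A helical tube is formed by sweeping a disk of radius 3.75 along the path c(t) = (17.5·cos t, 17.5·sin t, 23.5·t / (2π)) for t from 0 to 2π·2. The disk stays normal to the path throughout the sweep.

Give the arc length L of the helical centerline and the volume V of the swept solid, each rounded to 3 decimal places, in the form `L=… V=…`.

L=224.878 V=9934.800

2πR = 2π·17.5 = 109.955743
per-turn = √(109.955743² + 23.5²) = √(12090.2654 + 552.25) = √12642.5154 = 112.438941
L = 2 × 112.438941 = 224.877881
V = π·3.75² × L = 44.178647 × 224.877881 = 9934.800473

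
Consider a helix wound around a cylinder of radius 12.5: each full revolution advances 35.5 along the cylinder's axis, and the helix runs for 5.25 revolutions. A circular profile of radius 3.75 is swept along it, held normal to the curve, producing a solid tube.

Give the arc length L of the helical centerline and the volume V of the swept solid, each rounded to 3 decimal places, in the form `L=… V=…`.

L=452.499 V=19990.776

2πR = 2π·12.5 = 78.539816
per-turn = √(78.539816² + 35.5²) = √(6168.5028 + 1260.25) = √7428.7528 = 86.190213
L = 5.25 × 86.190213 = 452.498616
V = π·3.75² × L = 44.178647 × 452.498616 = 19990.776495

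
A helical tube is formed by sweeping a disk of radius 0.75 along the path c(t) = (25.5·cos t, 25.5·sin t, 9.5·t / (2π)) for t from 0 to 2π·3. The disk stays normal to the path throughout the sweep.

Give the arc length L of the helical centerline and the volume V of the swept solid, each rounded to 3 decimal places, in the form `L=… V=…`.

L=481.508 V=850.895

2πR = 2π·25.5 = 160.221225
per-turn = √(160.221225² + 9.5²) = √(25670.8410 + 90.25) = √25761.0910 = 160.502620
L = 3 × 160.502620 = 481.507860
V = π·0.75² × L = 1.767146 × 481.507860 = 850.894625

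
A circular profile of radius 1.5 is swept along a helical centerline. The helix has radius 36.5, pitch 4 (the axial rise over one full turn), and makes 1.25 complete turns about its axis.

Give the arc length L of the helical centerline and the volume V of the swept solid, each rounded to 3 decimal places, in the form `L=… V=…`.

L=286.714 V=2026.661

2πR = 2π·36.5 = 229.336264
per-turn = √(229.336264² + 4²) = √(52595.1219 + 16) = √52611.1219 = 229.371144
L = 1.25 × 229.371144 = 286.713930
V = π·1.5² × L = 7.068583 × 286.713930 = 2026.661349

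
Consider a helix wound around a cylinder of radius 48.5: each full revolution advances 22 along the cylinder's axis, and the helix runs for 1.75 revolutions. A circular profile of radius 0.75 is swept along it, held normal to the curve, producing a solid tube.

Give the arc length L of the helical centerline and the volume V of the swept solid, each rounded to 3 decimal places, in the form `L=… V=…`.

2πR = 2π·48.5 = 304.734487
per-turn = √(304.734487² + 22²) = √(92863.1078 + 484) = √93347.1078 = 305.527589
L = 1.75 × 305.527589 = 534.673281
V = π·0.75² × L = 1.767146 × 534.673281 = 944.845679

L=534.673 V=944.846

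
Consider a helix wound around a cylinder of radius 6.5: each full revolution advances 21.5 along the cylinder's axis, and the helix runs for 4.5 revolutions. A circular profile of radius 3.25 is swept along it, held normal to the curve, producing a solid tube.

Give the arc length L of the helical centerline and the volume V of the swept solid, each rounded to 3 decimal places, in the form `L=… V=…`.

L=207.694 V=6891.927

2πR = 2π·6.5 = 40.840704
per-turn = √(40.840704² + 21.5²) = √(1667.9631 + 462.25) = √2130.2131 = 46.154232
L = 4.5 × 46.154232 = 207.694045
V = π·3.25² × L = 33.183072 × 207.694045 = 6891.926520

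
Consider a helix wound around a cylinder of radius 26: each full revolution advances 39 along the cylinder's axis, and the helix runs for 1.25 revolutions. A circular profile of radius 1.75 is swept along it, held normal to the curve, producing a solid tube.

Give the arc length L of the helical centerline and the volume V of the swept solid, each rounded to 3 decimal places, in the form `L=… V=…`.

L=209.942 V=2019.879

2πR = 2π·26 = 163.362818
per-turn = √(163.362818² + 39²) = √(26687.4103 + 1521) = √28208.4103 = 167.953596
L = 1.25 × 167.953596 = 209.941995
V = π·1.75² × L = 9.621128 × 209.941995 = 2019.878698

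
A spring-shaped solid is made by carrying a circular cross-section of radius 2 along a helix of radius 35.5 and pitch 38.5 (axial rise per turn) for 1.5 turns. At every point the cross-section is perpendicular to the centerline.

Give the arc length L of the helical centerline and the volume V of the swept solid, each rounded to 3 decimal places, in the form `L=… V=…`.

2πR = 2π·35.5 = 223.053078
per-turn = √(223.053078² + 38.5²) = √(49752.6758 + 1482.25) = √51234.9258 = 226.351333
L = 1.5 × 226.351333 = 339.526999
V = π·2² × L = 12.566371 × 339.526999 = 4266.622102

L=339.527 V=4266.622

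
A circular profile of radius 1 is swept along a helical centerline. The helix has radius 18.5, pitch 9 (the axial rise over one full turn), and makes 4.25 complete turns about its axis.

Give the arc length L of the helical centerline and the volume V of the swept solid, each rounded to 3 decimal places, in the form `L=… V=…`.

L=495.494 V=1556.640

2πR = 2π·18.5 = 116.238928
per-turn = √(116.238928² + 9²) = √(13511.4884 + 81) = √13592.4884 = 116.586828
L = 4.25 × 116.586828 = 495.494018
V = π·1² × L = 3.141593 × 495.494018 = 1556.640368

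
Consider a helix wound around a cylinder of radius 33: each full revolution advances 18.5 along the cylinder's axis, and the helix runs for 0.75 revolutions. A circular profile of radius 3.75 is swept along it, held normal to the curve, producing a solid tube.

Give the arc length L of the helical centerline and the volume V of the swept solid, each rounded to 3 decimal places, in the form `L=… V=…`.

L=156.127 V=6897.462

2πR = 2π·33 = 207.345115
per-turn = √(207.345115² + 18.5²) = √(42991.9968 + 342.25) = √43334.2468 = 208.168794
L = 0.75 × 208.168794 = 156.126595
V = π·3.75² × L = 44.178647 × 156.126595 = 6897.461700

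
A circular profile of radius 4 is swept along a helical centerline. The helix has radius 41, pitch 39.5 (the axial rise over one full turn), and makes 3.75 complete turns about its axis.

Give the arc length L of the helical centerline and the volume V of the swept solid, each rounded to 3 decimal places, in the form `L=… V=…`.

L=977.330 V=49125.961

2πR = 2π·41 = 257.610598
per-turn = √(257.610598² + 39.5²) = √(66363.2200 + 1560.25) = √67923.4700 = 260.621315
L = 3.75 × 260.621315 = 977.329932
V = π·4² × L = 50.265482 × 977.329932 = 49125.960572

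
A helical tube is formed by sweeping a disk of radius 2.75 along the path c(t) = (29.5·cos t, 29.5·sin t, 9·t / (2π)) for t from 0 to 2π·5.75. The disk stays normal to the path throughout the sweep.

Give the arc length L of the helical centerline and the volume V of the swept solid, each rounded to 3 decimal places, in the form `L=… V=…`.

2πR = 2π·29.5 = 185.353967
per-turn = √(185.353967² + 9²) = √(34356.0929 + 81) = √34437.0929 = 185.572339
L = 5.75 × 185.572339 = 1067.040948
V = π·2.75² × L = 23.758294 × 1067.040948 = 25351.073025

L=1067.041 V=25351.073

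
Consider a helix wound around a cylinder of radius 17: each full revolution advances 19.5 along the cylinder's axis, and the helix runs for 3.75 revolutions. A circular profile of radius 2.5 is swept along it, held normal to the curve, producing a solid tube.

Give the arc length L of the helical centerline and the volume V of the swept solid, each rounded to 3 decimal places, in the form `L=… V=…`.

L=407.173 V=7994.827

2πR = 2π·17 = 106.814150
per-turn = √(106.814150² + 19.5²) = √(11409.2627 + 380.25) = √11789.5127 = 108.579522
L = 3.75 × 108.579522 = 407.173209
V = π·2.5² × L = 19.634954 × 407.173209 = 7994.827264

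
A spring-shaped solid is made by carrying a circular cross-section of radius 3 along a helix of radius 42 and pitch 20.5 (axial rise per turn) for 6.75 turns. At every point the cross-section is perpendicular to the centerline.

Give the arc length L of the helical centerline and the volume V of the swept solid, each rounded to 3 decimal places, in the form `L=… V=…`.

L=1786.650 V=50516.328

2πR = 2π·42 = 263.893783
per-turn = √(263.893783² + 20.5²) = √(69639.9287 + 420.25) = √70060.1787 = 264.688834
L = 6.75 × 264.688834 = 1786.649627
V = π·3² × L = 28.274334 × 1786.649627 = 50516.328087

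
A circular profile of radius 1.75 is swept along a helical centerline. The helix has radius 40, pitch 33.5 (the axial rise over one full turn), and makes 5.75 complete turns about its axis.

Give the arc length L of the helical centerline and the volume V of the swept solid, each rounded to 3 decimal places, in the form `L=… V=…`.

2πR = 2π·40 = 251.327412
per-turn = √(251.327412² + 33.5²) = √(63165.4682 + 1122.25) = √64287.7182 = 253.550228
L = 5.75 × 253.550228 = 1457.913812
V = π·1.75² × L = 9.621128 × 1457.913812 = 14026.774667

L=1457.914 V=14026.775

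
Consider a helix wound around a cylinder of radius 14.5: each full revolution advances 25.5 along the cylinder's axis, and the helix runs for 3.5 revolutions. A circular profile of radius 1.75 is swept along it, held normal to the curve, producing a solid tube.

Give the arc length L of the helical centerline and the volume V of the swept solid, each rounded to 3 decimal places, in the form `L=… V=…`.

L=331.126 V=3185.809

2πR = 2π·14.5 = 91.106187
per-turn = √(91.106187² + 25.5²) = √(8300.3373 + 650.25) = √8950.5873 = 94.607544
L = 3.5 × 94.607544 = 331.126403
V = π·1.75² × L = 9.621128 × 331.126403 = 3185.809338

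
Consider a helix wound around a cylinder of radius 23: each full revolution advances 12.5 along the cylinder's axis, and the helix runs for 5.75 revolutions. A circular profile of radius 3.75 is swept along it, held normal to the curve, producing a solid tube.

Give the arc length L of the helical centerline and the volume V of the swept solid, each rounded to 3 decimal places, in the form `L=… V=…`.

L=834.054 V=36847.375

2πR = 2π·23 = 144.513262
per-turn = √(144.513262² + 12.5²) = √(20884.0829 + 156.25) = √21040.3329 = 145.052862
L = 5.75 × 145.052862 = 834.053959
V = π·3.75² × L = 44.178647 × 834.053959 = 36847.375187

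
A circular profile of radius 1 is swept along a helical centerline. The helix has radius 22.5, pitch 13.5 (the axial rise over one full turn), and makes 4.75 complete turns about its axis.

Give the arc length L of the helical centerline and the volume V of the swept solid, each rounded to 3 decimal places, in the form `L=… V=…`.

2πR = 2π·22.5 = 141.371669
per-turn = √(141.371669² + 13.5²) = √(19985.9489 + 182.25) = √20168.1989 = 142.014784
L = 4.75 × 142.014784 = 674.570225
V = π·1² × L = 3.141593 × 674.570225 = 2119.224862

L=674.570 V=2119.225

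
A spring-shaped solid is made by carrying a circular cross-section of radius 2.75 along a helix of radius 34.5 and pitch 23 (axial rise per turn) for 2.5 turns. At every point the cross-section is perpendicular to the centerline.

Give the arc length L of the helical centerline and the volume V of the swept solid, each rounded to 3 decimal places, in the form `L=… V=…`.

L=544.967 V=12947.478

2πR = 2π·34.5 = 216.769893
per-turn = √(216.769893² + 23²) = √(46989.1866 + 529) = √47518.1866 = 217.986666
L = 2.5 × 217.986666 = 544.966665
V = π·2.75² × L = 23.758294 × 544.966665 = 12947.478489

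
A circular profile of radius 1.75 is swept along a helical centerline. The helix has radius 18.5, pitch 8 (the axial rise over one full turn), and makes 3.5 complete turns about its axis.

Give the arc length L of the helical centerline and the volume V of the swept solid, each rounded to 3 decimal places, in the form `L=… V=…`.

L=407.799 V=3923.483

2πR = 2π·18.5 = 116.238928
per-turn = √(116.238928² + 8²) = √(13511.4884 + 64) = √13575.4884 = 116.513898
L = 3.5 × 116.513898 = 407.798643
V = π·1.75² × L = 9.621128 × 407.798643 = 3923.482739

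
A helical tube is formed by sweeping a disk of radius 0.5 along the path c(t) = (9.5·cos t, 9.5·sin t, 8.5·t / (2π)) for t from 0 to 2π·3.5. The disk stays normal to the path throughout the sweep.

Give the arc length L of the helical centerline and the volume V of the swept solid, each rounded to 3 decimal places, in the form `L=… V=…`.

2πR = 2π·9.5 = 59.690260
per-turn = √(59.690260² + 8.5²) = √(3562.9272 + 72.25) = √3635.1772 = 60.292431
L = 3.5 × 60.292431 = 211.023507
V = π·0.5² × L = 0.785398 × 211.023507 = 165.737475

L=211.024 V=165.737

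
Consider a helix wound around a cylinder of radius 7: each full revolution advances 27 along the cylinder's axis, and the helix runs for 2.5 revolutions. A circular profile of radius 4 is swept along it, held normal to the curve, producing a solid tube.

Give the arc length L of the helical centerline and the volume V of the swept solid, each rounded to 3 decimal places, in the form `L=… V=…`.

L=129.021 V=6485.322

2πR = 2π·7 = 43.982297
per-turn = √(43.982297² + 27²) = √(1934.4425 + 729) = √2663.4425 = 51.608550
L = 2.5 × 51.608550 = 129.021376
V = π·4² × L = 50.265482 × 129.021376 = 6485.321698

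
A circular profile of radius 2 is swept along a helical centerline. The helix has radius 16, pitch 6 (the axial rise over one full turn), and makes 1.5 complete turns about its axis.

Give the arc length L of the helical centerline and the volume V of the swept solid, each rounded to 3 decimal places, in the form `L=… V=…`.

L=151.065 V=1898.336

2πR = 2π·16 = 100.530965
per-turn = √(100.530965² + 6²) = √(10106.4749 + 36) = √10142.4749 = 100.709855
L = 1.5 × 100.709855 = 151.064783
V = π·2² × L = 12.566371 × 151.064783 = 1898.336045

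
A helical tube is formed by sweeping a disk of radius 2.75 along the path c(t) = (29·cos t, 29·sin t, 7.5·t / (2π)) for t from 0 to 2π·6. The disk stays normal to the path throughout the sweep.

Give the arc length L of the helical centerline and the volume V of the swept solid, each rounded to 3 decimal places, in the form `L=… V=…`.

L=1094.200 V=25996.325

2πR = 2π·29 = 182.212374
per-turn = √(182.212374² + 7.5²) = √(33201.3492 + 56.25) = √33257.5992 = 182.366661
L = 6 × 182.366661 = 1094.199969
V = π·2.75² × L = 23.758294 × 1094.199969 = 25996.325034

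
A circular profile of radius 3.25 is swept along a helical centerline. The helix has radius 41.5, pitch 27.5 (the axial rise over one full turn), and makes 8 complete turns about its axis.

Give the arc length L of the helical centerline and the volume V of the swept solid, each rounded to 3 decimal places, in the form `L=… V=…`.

2πR = 2π·41.5 = 260.752190
per-turn = √(260.752190² + 27.5²) = √(67991.7047 + 756.25) = √68747.9547 = 262.198312
L = 8 × 262.198312 = 2097.586495
V = π·3.25² × L = 33.183072 × 2097.586495 = 69604.364521

L=2097.586 V=69604.365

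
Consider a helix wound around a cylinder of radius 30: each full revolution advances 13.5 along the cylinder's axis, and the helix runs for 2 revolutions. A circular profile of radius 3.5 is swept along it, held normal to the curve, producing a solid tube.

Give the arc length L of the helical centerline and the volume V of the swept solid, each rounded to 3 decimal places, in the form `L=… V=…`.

2πR = 2π·30 = 188.495559
per-turn = √(188.495559² + 13.5²) = √(35530.5758 + 182.25) = √35712.8258 = 188.978374
L = 2 × 188.978374 = 377.956748
V = π·3.5² × L = 38.484510 × 377.956748 = 14545.480251

L=377.957 V=14545.480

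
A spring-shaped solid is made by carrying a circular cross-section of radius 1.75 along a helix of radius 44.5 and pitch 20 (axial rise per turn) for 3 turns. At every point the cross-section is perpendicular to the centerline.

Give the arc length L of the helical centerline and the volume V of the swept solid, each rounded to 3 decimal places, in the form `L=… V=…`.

L=840.948 V=8090.872

2πR = 2π·44.5 = 279.601746
per-turn = √(279.601746² + 20²) = √(78177.1365 + 400) = √78577.1365 = 280.316137
L = 3 × 280.316137 = 840.948410
V = π·1.75² × L = 9.621128 × 840.948410 = 8090.871874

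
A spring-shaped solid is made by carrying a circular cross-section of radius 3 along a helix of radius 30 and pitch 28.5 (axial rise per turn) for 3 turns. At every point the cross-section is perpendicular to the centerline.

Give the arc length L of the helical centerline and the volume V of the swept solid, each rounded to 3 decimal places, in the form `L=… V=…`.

2πR = 2π·30 = 188.495559
per-turn = √(188.495559² + 28.5²) = √(35530.5758 + 812.25) = √36342.8258 = 190.637944
L = 3 × 190.637944 = 571.913833
V = π·3² × L = 28.274334 × 571.913833 = 16170.482672

L=571.914 V=16170.483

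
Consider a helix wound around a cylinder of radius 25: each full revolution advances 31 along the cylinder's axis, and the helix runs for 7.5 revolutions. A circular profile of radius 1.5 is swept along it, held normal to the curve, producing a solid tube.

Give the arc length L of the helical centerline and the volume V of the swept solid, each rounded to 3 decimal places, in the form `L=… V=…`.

2πR = 2π·25 = 157.079633
per-turn = √(157.079633² + 31²) = √(24674.0110 + 961) = √25635.0110 = 160.109372
L = 7.5 × 160.109372 = 1200.820290
V = π·1.5² × L = 7.068583 × 1200.820290 = 8488.098453

L=1200.820 V=8488.098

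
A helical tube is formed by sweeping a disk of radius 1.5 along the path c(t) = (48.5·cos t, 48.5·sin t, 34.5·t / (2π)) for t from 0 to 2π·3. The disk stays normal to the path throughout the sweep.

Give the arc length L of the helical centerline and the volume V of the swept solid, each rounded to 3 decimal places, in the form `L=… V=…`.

L=920.044 V=6503.405

2πR = 2π·48.5 = 304.734487
per-turn = √(304.734487² + 34.5²) = √(92863.1078 + 1190.25) = √94053.3578 = 306.681199
L = 3 × 306.681199 = 920.043597
V = π·1.5² × L = 7.068583 × 920.043597 = 6503.404962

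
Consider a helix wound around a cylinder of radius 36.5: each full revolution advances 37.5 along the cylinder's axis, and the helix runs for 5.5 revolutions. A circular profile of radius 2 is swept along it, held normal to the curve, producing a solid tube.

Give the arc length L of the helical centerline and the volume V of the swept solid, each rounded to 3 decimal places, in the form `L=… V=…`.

2πR = 2π·36.5 = 229.336264
per-turn = √(229.336264² + 37.5²) = √(52595.1219 + 1406.25) = √54001.3719 = 232.381953
L = 5.5 × 232.381953 = 1278.100739
V = π·2² × L = 12.566371 × 1278.100739 = 16061.087566

L=1278.101 V=16061.088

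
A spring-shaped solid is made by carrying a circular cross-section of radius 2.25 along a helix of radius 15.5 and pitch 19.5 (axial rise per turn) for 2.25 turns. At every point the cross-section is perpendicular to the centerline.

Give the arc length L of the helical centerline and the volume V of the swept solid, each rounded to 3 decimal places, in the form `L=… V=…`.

L=223.475 V=3554.223

2πR = 2π·15.5 = 97.389372
per-turn = √(97.389372² + 19.5²) = √(9484.6898 + 380.25) = √9864.9398 = 99.322403
L = 2.25 × 99.322403 = 223.475408
V = π·2.25² × L = 15.904313 × 223.475408 = 3554.222791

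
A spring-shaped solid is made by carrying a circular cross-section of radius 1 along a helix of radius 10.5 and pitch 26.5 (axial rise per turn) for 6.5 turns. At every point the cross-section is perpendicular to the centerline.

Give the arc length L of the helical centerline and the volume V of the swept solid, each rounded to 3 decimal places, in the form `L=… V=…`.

L=462.129 V=1451.820

2πR = 2π·10.5 = 65.973446
per-turn = √(65.973446² + 26.5²) = √(4352.4955 + 702.25) = √5054.7455 = 71.096734
L = 6.5 × 71.096734 = 462.128769
V = π·1² × L = 3.141593 × 462.128769 = 1451.820346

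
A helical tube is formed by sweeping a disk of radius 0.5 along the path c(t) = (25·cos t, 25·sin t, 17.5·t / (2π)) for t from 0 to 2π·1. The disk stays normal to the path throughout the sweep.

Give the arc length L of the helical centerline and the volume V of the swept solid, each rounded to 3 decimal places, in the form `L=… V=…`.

2πR = 2π·25 = 157.079633
per-turn = √(157.079633² + 17.5²) = √(24674.0110 + 306.25) = √24980.2610 = 158.051450
L = 1 × 158.051450 = 158.051450
V = π·0.5² × L = 0.785398 × 158.051450 = 124.133319

L=158.051 V=124.133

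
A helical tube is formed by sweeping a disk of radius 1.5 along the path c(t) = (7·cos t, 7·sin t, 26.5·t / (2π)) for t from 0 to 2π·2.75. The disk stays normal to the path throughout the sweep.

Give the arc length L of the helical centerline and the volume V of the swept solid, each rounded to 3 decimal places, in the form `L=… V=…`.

L=141.209 V=998.148

2πR = 2π·7 = 43.982297
per-turn = √(43.982297² + 26.5²) = √(1934.4425 + 702.25) = √2636.6925 = 51.348734
L = 2.75 × 51.348734 = 141.209018
V = π·1.5² × L = 7.068583 × 141.209018 = 998.147730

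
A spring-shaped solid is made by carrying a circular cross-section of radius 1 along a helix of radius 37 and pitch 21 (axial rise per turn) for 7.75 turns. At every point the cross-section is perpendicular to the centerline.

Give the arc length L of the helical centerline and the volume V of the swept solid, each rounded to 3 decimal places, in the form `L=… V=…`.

2πR = 2π·37 = 232.477856
per-turn = √(232.477856² + 21²) = √(54045.9537 + 441) = √54486.9537 = 233.424407
L = 7.75 × 233.424407 = 1809.039153
V = π·1² × L = 3.141593 × 1809.039153 = 5683.264113

L=1809.039 V=5683.264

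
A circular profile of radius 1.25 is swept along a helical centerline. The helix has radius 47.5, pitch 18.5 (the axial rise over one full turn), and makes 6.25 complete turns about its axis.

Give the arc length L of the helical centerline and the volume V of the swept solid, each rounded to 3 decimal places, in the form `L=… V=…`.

L=1868.901 V=9173.945

2πR = 2π·47.5 = 298.451302
per-turn = √(298.451302² + 18.5²) = √(89073.1797 + 342.25) = √89415.4297 = 299.024129
L = 6.25 × 299.024129 = 1868.900806
V = π·1.25² × L = 4.908739 × 1868.900806 = 9173.945380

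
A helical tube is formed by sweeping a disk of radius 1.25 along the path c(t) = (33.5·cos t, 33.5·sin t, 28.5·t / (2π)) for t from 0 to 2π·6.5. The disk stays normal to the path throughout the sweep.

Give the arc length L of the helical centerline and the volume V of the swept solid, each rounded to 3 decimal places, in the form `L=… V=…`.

L=1380.648 V=6777.241

2πR = 2π·33.5 = 210.486708
per-turn = √(210.486708² + 28.5²) = √(44304.6542 + 812.25) = √45116.9042 = 212.407401
L = 6.5 × 212.407401 = 1380.648109
V = π·1.25² × L = 4.908739 × 1380.648109 = 6777.240556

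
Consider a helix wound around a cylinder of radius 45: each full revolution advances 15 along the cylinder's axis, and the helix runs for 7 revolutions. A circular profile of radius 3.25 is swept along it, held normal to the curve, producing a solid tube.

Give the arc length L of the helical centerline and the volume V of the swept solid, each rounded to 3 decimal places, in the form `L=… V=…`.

2πR = 2π·45 = 282.743339
per-turn = √(282.743339² + 15²) = √(79943.7956 + 225) = √80168.7956 = 283.140947
L = 7 × 283.140947 = 1981.986626
V = π·3.25² × L = 33.183072 × 1981.986626 = 65768.405723

L=1981.987 V=65768.406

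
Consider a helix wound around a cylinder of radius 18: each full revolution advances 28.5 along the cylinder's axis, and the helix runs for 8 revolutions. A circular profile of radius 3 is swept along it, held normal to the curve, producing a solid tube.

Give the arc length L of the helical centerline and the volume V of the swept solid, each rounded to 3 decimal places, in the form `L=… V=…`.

2πR = 2π·18 = 113.097336
per-turn = √(113.097336² + 28.5²) = √(12791.0073 + 812.25) = √13603.2573 = 116.633003
L = 8 × 116.633003 = 933.064021
V = π·3² × L = 28.274334 × 933.064021 = 26381.763666

L=933.064 V=26381.764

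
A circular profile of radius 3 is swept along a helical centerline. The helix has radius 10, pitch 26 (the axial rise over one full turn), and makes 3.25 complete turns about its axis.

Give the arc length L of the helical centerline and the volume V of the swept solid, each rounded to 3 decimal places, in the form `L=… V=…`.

L=220.996 V=6248.521

2πR = 2π·10 = 62.831853
per-turn = √(62.831853² + 26²) = √(3947.8418 + 676) = √4623.8418 = 67.998836
L = 3.25 × 67.998836 = 220.996219
V = π·3² × L = 28.274334 × 220.996219 = 6248.520869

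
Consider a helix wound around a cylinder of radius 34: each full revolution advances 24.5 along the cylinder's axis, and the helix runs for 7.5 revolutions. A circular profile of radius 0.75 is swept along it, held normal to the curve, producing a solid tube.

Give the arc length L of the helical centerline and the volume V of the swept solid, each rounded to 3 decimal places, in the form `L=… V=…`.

L=1612.715 V=2849.902

2πR = 2π·34 = 213.628300
per-turn = √(213.628300² + 24.5²) = √(45637.0508 + 600.25) = √46237.3008 = 215.028604
L = 7.5 × 215.028604 = 1612.714534
V = π·0.75² × L = 1.767146 × 1612.714534 = 2849.901824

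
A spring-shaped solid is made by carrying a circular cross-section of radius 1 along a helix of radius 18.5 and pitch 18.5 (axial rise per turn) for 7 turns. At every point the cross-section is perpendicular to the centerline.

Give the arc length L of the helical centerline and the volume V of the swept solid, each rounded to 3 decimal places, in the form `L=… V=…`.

L=823.913 V=2588.400

2πR = 2π·18.5 = 116.238928
per-turn = √(116.238928² + 18.5²) = √(13511.4884 + 342.25) = √13853.7384 = 117.701905
L = 7 × 117.701905 = 823.913335
V = π·1² × L = 3.141593 × 823.913335 = 2588.400079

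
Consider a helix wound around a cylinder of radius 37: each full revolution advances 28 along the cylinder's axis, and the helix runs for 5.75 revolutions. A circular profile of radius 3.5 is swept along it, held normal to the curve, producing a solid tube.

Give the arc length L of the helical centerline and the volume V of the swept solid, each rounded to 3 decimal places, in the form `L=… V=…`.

2πR = 2π·37 = 232.477856
per-turn = √(232.477856² + 28²) = √(54045.9537 + 784) = √54829.9537 = 234.157967
L = 5.75 × 234.157967 = 1346.408313
V = π·3.5² × L = 38.484510 × 1346.408313 = 51815.864179

L=1346.408 V=51815.864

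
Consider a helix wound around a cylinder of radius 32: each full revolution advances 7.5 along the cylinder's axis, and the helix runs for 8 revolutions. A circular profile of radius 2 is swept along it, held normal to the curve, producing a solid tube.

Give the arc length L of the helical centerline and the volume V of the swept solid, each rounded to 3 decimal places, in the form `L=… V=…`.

2πR = 2π·32 = 201.061930
per-turn = √(201.061930² + 7.5²) = √(40425.8996 + 56.25) = √40482.1496 = 201.201763
L = 8 × 201.201763 = 1609.614108
V = π·2² × L = 12.566371 × 1609.614108 = 20227.007425

L=1609.614 V=20227.007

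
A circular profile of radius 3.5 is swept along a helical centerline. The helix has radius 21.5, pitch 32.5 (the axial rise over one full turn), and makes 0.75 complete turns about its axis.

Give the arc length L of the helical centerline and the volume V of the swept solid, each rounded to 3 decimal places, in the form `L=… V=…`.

2πR = 2π·21.5 = 135.088484
per-turn = √(135.088484² + 32.5²) = √(18248.8985 + 1056.25) = √19305.1485 = 138.942969
L = 0.75 × 138.942969 = 104.207226
V = π·3.5² × L = 38.484510 × 104.207226 = 4010.364051

L=104.207 V=4010.364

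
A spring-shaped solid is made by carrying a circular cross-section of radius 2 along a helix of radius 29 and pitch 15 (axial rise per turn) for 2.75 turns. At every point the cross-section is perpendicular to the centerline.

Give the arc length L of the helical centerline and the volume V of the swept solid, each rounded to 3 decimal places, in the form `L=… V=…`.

L=502.779 V=6318.108

2πR = 2π·29 = 182.212374
per-turn = √(182.212374² + 15²) = √(33201.3492 + 225) = √33426.3492 = 182.828743
L = 2.75 × 182.828743 = 502.779043
V = π·2² × L = 12.566371 × 502.779043 = 6318.107789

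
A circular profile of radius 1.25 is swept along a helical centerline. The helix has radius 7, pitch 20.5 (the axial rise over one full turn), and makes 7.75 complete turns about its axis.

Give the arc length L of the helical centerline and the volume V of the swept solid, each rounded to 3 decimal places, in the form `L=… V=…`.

2πR = 2π·7 = 43.982297
per-turn = √(43.982297² + 20.5²) = √(1934.4425 + 420.25) = √2354.6925 = 48.525173
L = 7.75 × 48.525173 = 376.070095
V = π·1.25² × L = 4.908739 × 376.070095 = 1846.029760

L=376.070 V=1846.030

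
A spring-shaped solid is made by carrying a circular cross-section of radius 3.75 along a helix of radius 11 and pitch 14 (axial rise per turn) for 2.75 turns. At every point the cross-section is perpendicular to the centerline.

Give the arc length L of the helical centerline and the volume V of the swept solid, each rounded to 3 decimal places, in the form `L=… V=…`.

L=193.926 V=8567.408

2πR = 2π·11 = 69.115038
per-turn = √(69.115038² + 14²) = √(4776.8885 + 196) = √4972.8885 = 70.518710
L = 2.75 × 70.518710 = 193.926454
V = π·3.75² × L = 44.178647 × 193.926454 = 8567.408289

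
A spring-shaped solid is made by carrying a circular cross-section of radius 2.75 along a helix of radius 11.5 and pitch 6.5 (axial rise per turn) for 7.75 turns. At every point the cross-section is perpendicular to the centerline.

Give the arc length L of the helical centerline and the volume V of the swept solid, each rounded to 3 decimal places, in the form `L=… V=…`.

2πR = 2π·11.5 = 72.256631
per-turn = √(72.256631² + 6.5²) = √(5221.0207 + 42.25) = √5263.2707 = 72.548403
L = 7.75 × 72.548403 = 562.250121
V = π·2.75² × L = 23.758294 × 562.250121 = 13358.103916

L=562.250 V=13358.104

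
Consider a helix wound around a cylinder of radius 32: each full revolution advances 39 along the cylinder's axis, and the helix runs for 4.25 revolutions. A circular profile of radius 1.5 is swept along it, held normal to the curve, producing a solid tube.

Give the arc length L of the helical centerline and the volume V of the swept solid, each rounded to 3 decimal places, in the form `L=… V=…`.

2πR = 2π·32 = 201.061930
per-turn = √(201.061930² + 39²) = √(40425.8996 + 1521) = √41946.8996 = 204.809423
L = 4.25 × 204.809423 = 870.440046
V = π·1.5² × L = 7.068583 × 870.440046 = 6152.778125

L=870.440 V=6152.778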